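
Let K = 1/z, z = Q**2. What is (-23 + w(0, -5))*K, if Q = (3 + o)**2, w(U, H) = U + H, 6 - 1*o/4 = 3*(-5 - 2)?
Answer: -28/151807041 ≈ -1.8444e-7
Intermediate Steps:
o = 108 (o = 24 - 12*(-5 - 2) = 24 - 12*(-7) = 24 - 4*(-21) = 24 + 84 = 108)
w(U, H) = H + U
Q = 12321 (Q = (3 + 108)**2 = 111**2 = 12321)
z = 151807041 (z = 12321**2 = 151807041)
K = 1/151807041 ≈ 6.5873e-9
(-23 + w(0, -5))*K = (-23 + (-5 + 0))*(1/151807041) = (-23 - 5)*(1/151807041) = -28*1/151807041 = -28/151807041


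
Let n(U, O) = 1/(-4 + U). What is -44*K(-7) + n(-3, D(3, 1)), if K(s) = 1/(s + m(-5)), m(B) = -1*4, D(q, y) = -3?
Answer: 27/7 ≈ 3.8571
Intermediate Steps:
m(B) = -4
K(s) = 1/(-4 + s) (K(s) = 1/(s - 4) = 1/(-4 + s))
-44*K(-7) + n(-3, D(3, 1)) = -44/(-4 - 7) + 1/(-4 - 3) = -44/(-11) + 1/(-7) = -44*(-1/11) - 1/7 = 4 - 1/7 = 27/7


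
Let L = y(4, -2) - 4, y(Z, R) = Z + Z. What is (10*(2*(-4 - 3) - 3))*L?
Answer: -680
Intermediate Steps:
y(Z, R) = 2*Z
L = 4 (L = 2*4 - 4 = 8 - 4 = 4)
(10*(2*(-4 - 3) - 3))*L = (10*(2*(-4 - 3) - 3))*4 = (10*(2*(-7) - 3))*4 = (10*(-14 - 3))*4 = (10*(-17))*4 = -170*4 = -680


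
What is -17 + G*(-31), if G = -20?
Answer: 603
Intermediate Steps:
-17 + G*(-31) = -17 - 20*(-31) = -17 + 620 = 603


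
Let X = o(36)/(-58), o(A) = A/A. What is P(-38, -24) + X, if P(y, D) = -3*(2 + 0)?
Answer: -349/58 ≈ -6.0172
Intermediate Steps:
o(A) = 1
P(y, D) = -6 (P(y, D) = -3*2 = -6)
X = -1/58 (X = 1/(-58) = 1*(-1/58) = -1/58 ≈ -0.017241)
P(-38, -24) + X = -6 - 1/58 = -349/58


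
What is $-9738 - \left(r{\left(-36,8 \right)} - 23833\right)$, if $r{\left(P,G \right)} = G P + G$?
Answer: $14375$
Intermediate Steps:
$r{\left(P,G \right)} = G + G P$
$-9738 - \left(r{\left(-36,8 \right)} - 23833\right) = -9738 - \left(8 \left(1 - 36\right) - 23833\right) = -9738 - \left(8 \left(-35\right) - 23833\right) = -9738 - \left(-280 - 23833\right) = -9738 - -24113 = -9738 + 24113 = 14375$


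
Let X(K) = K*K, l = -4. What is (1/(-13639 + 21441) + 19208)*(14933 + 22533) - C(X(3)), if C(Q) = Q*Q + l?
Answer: 2807342384484/3901 ≈ 7.1965e+8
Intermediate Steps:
X(K) = K**2
C(Q) = -4 + Q**2 (C(Q) = Q*Q - 4 = Q**2 - 4 = -4 + Q**2)
(1/(-13639 + 21441) + 19208)*(14933 + 22533) - C(X(3)) = (1/(-13639 + 21441) + 19208)*(14933 + 22533) - (-4 + (3**2)**2) = (1/7802 + 19208)*37466 - (-4 + 9**2) = (1/7802 + 19208)*37466 - (-4 + 81) = (149860817/7802)*37466 - 1*77 = 2807342684861/3901 - 77 = 2807342384484/3901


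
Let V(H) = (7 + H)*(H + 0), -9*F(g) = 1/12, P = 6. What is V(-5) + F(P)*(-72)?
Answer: -28/3 ≈ -9.3333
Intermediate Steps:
F(g) = -1/108 (F(g) = -1/9/12 = -1/9*1/12 = -1/108)
V(H) = H*(7 + H) (V(H) = (7 + H)*H = H*(7 + H))
V(-5) + F(P)*(-72) = -5*(7 - 5) - 1/108*(-72) = -5*2 + 2/3 = -10 + 2/3 = -28/3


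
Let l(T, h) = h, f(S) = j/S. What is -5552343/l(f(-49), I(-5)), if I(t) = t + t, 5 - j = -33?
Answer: 5552343/10 ≈ 5.5523e+5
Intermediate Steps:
j = 38 (j = 5 - 1*(-33) = 5 + 33 = 38)
I(t) = 2*t
f(S) = 38/S
-5552343/l(f(-49), I(-5)) = -5552343/(2*(-5)) = -5552343/(-10) = -5552343*(-1/10) = 5552343/10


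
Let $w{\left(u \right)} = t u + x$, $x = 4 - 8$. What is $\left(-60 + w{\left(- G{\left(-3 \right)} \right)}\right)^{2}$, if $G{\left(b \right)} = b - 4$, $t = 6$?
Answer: $484$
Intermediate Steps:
$x = -4$ ($x = 4 - 8 = -4$)
$G{\left(b \right)} = -4 + b$
$w{\left(u \right)} = -4 + 6 u$ ($w{\left(u \right)} = 6 u - 4 = -4 + 6 u$)
$\left(-60 + w{\left(- G{\left(-3 \right)} \right)}\right)^{2} = \left(-60 - \left(4 - 6 \left(- (-4 - 3)\right)\right)\right)^{2} = \left(-60 - \left(4 - 6 \left(\left(-1\right) \left(-7\right)\right)\right)\right)^{2} = \left(-60 + \left(-4 + 6 \cdot 7\right)\right)^{2} = \left(-60 + \left(-4 + 42\right)\right)^{2} = \left(-60 + 38\right)^{2} = \left(-22\right)^{2} = 484$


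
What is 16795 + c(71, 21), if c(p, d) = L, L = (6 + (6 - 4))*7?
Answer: 16851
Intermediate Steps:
L = 56 (L = (6 + 2)*7 = 8*7 = 56)
c(p, d) = 56
16795 + c(71, 21) = 16795 + 56 = 16851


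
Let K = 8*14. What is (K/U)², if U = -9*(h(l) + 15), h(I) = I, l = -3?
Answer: 784/729 ≈ 1.0754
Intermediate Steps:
K = 112
U = -108 (U = -9*(-3 + 15) = -9*12 = -108)
(K/U)² = (112/(-108))² = (112*(-1/108))² = (-28/27)² = 784/729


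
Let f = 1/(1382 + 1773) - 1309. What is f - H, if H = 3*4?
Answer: -4167754/3155 ≈ -1321.0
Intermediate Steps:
H = 12
f = -4129894/3155 (f = 1/3155 - 1309 = -4129894/3155 ≈ -1309.0)
f - H = -4129894/3155 - 1*12 = -4129894/3155 - 12 = -4167754/3155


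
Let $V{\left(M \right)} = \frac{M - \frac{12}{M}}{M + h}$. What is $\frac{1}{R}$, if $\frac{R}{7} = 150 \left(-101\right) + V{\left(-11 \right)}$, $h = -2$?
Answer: $- \frac{143}{15164387} \approx -9.43 \cdot 10^{-6}$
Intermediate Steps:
$V{\left(M \right)} = \frac{M - \frac{12}{M}}{-2 + M}$ ($V{\left(M \right)} = \frac{M - \frac{12}{M}}{M - 2} = \frac{M - \frac{12}{M}}{-2 + M}$)
$R = - \frac{15164387}{143}$ ($R = 7 \left(150 \left(-101\right) + \frac{-12 + \left(-11\right)^{2}}{\left(-11\right) \left(-2 - 11\right)}\right) = 7 \left(-15150 - \frac{-12 + 121}{11 \left(-13\right)}\right) = 7 \left(-15150 - \left(- \frac{1}{143}\right) 109\right) = 7 \left(-15150 + \frac{109}{143}\right) = 7 \left(- \frac{2166341}{143}\right) = - \frac{15164387}{143} \approx -1.0604 \cdot 10^{5}$)
$\frac{1}{R} = \frac{1}{- \frac{15164387}{143}} = - \frac{143}{15164387}$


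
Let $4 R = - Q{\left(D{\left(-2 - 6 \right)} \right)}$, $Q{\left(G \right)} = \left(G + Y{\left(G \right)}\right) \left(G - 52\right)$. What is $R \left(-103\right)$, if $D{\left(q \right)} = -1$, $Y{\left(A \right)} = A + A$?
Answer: $\frac{16377}{4} \approx 4094.3$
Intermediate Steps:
$Y{\left(A \right)} = 2 A$
$Q{\left(G \right)} = 3 G \left(-52 + G\right)$ ($Q{\left(G \right)} = \left(G + 2 G\right) \left(G - 52\right) = 3 G \left(-52 + G\right)$)
$R = - \frac{159}{4}$ ($R = \frac{\left(-1\right) 3 \left(-1\right) \left(-52 - 1\right)}{4} = \frac{\left(-1\right) 3 \left(-1\right) \left(-53\right)}{4} = \frac{\left(-1\right) 159}{4} = \frac{1}{4} \left(-159\right) = - \frac{159}{4} \approx -39.75$)
$R \left(-103\right) = \left(- \frac{159}{4}\right) \left(-103\right) = \frac{16377}{4}$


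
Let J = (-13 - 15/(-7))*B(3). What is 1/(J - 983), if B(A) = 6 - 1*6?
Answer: -1/983 ≈ -0.0010173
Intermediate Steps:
B(A) = 0 (B(A) = 6 - 6 = 0)
J = 0 (J = (-13 - 15/(-7))*0 = (-13 - 15*(-⅐))*0 = (-13 + 15/7)*0 = -76/7*0 = 0)
1/(J - 983) = 1/(0 - 983) = 1/(-983) = -1/983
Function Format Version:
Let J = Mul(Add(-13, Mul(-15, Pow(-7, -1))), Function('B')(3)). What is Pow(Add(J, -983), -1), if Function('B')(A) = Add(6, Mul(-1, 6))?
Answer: Rational(-1, 983) ≈ -0.0010173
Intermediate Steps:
Function('B')(A) = 0 (Function('B')(A) = Add(6, -6) = 0)
J = 0 (J = Mul(Add(-13, Mul(-15, Pow(-7, -1))), 0) = Mul(Add(-13, Mul(-15, Rational(-1, 7))), 0) = Mul(Add(-13, Rational(15, 7)), 0) = Mul(Rational(-76, 7), 0) = 0)
Pow(Add(J, -983), -1) = Pow(Add(0, -983), -1) = Pow(-983, -1) = Rational(-1, 983)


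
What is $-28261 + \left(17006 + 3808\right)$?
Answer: $-7447$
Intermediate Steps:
$-28261 + \left(17006 + 3808\right) = -28261 + 20814 = -7447$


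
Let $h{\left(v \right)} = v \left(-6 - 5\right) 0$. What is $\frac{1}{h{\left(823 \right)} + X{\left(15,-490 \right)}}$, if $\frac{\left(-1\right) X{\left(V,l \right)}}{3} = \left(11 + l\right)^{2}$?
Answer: $- \frac{1}{688323} \approx -1.4528 \cdot 10^{-6}$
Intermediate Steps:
$X{\left(V,l \right)} = - 3 \left(11 + l\right)^{2}$
$h{\left(v \right)} = 0$ ($h{\left(v \right)} = v \left(-11\right) 0 = - 11 v 0 = 0$)
$\frac{1}{h{\left(823 \right)} + X{\left(15,-490 \right)}} = \frac{1}{0 - 3 \left(11 - 490\right)^{2}} = \frac{1}{0 - 3 \left(-479\right)^{2}} = \frac{1}{0 - 688323} = \frac{1}{-688323} = - \frac{1}{688323}$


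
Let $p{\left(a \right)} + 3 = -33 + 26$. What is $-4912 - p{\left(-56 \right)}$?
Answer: $-4902$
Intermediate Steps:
$p{\left(a \right)} = -10$ ($p{\left(a \right)} = -3 + \left(-33 + 26\right) = -3 - 7 = -10$)
$-4912 - p{\left(-56 \right)} = -4912 - -10 = -4912 + 10 = -4902$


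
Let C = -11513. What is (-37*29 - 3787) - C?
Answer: 6653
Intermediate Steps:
(-37*29 - 3787) - C = (-37*29 - 3787) - 1*(-11513) = (-1073 - 3787) + 11513 = -4860 + 11513 = 6653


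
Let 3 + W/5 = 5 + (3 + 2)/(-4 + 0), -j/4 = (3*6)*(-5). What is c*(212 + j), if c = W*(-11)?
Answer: -23595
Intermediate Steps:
j = 360 (j = -4*3*6*(-5) = -72*(-5) = -4*(-90) = 360)
W = 15/4 (W = -15 + 5*(5 + (3 + 2)/(-4 + 0)) = -15 + 5*(5 + 5/(-4)) = -15 + 5*(5 + 5*(-¼)) = -15 + 5*(5 - 5/4) = -15 + 5*(15/4) = -15 + 75/4 = 15/4 ≈ 3.7500)
c = -165/4 (c = (15/4)*(-11) = -165/4 ≈ -41.250)
c*(212 + j) = -165*(212 + 360)/4 = -165/4*572 = -23595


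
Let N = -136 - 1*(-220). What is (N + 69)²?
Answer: 23409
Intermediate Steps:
N = 84 (N = -136 + 220 = 84)
(N + 69)² = (84 + 69)² = 153² = 23409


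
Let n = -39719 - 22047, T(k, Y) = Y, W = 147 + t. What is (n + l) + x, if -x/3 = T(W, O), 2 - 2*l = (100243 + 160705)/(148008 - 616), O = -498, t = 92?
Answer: -4441796853/73696 ≈ -60272.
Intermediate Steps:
l = 8459/73696 (l = 1 - (100243 + 160705)/(2*(148008 - 616)) = 1 - 130474/147392 = 1 - ½*65237/36848 = 1 - 65237/73696 = 8459/73696 ≈ 0.11478)
W = 239 (W = 147 + 92 = 239)
x = 1494 (x = -3*(-498) = 1494)
n = -61766
(n + l) + x = (-61766 + 8459/73696) + 1494 = -4551898677/73696 + 1494 = -4441796853/73696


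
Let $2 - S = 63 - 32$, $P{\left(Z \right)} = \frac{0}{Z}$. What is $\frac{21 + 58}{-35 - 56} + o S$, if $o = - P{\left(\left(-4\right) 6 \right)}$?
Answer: $- \frac{79}{91} \approx -0.86813$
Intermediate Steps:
$P{\left(Z \right)} = 0$
$S = -29$ ($S = 2 - \left(63 - 32\right) = 2 - 31 = -29$)
$o = 0$ ($o = \left(-1\right) 0 = 0$)
$\frac{21 + 58}{-35 - 56} + o S = \frac{21 + 58}{-35 - 56} + 0 \left(-29\right) = \frac{79}{-91} + 0 = 79 \left(- \frac{1}{91}\right) + 0 = - \frac{79}{91} + 0 = - \frac{79}{91}$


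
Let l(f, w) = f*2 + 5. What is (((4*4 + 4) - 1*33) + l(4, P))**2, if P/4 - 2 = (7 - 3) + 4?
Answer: 0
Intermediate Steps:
P = 40 (P = 8 + 4*((7 - 3) + 4) = 8 + 4*(4 + 4) = 8 + 4*8 = 8 + 32 = 40)
l(f, w) = 5 + 2*f (l(f, w) = 2*f + 5 = 5 + 2*f)
(((4*4 + 4) - 1*33) + l(4, P))**2 = (((4*4 + 4) - 1*33) + (5 + 2*4))**2 = (((16 + 4) - 33) + (5 + 8))**2 = ((20 - 33) + 13)**2 = (-13 + 13)**2 = 0**2 = 0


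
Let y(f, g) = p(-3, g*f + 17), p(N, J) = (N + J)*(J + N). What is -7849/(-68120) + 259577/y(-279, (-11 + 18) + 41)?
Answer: 355606213439/3047874154520 ≈ 0.11667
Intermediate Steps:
p(N, J) = (J + N)² (p(N, J) = (J + N)*(J + N) = (J + N)²)
y(f, g) = (14 + f*g)² (y(f, g) = ((g*f + 17) - 3)² = ((f*g + 17) - 3)² = ((17 + f*g) - 3)² = (14 + f*g)²)
-7849/(-68120) + 259577/y(-279, (-11 + 18) + 41) = -7849/(-68120) + 259577/((14 - 279*((-11 + 18) + 41))²) = -7849*(-1/68120) + 259577/((14 - 279*(7 + 41))²) = 7849/68120 + 259577/((14 - 279*48)²) = 7849/68120 + 259577/((14 - 13392)²) = 7849/68120 + 259577/((-13378)²) = 7849/68120 + 259577/178970884 = 355606213439/3047874154520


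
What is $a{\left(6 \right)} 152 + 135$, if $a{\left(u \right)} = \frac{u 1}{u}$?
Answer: $287$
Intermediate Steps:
$a{\left(u \right)} = 1$ ($a{\left(u \right)} = \frac{u}{u} = 1$)
$a{\left(6 \right)} 152 + 135 = 1 \cdot 152 + 135 = 152 + 135 = 287$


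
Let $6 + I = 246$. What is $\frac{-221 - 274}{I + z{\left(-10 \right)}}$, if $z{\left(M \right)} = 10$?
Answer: $- \frac{99}{50} \approx -1.98$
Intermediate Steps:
$I = 240$ ($I = -6 + 246 = 240$)
$\frac{-221 - 274}{I + z{\left(-10 \right)}} = \frac{-221 - 274}{240 + 10} = - \frac{495}{250} = \left(-495\right) \frac{1}{250} = - \frac{99}{50}$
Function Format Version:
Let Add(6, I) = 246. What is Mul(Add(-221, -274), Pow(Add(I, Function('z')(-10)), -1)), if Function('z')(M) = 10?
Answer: Rational(-99, 50) ≈ -1.9800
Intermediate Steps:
I = 240 (I = Add(-6, 246) = 240)
Mul(Add(-221, -274), Pow(Add(I, Function('z')(-10)), -1)) = Mul(Add(-221, -274), Pow(Add(240, 10), -1)) = Mul(-495, Pow(250, -1)) = Mul(-495, Rational(1, 250)) = Rational(-99, 50)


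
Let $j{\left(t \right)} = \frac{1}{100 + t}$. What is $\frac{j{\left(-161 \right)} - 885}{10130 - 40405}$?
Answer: $\frac{53986}{1846775} \approx 0.029233$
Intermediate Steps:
$\frac{j{\left(-161 \right)} - 885}{10130 - 40405} = \frac{\frac{1}{100 - 161} - 885}{10130 - 40405} = \frac{\frac{1}{-61} - 885}{-30275} = \left(- \frac{1}{61} - 885\right) \left(- \frac{1}{30275}\right) = \left(- \frac{53986}{61}\right) \left(- \frac{1}{30275}\right) = \frac{53986}{1846775}$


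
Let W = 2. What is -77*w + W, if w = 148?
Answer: -11394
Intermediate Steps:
-77*w + W = -77*148 + 2 = -11396 + 2 = -11394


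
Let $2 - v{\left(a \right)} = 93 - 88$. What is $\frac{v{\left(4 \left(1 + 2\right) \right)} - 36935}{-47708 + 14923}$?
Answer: $\frac{36938}{32785} \approx 1.1267$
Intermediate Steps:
$v{\left(a \right)} = -3$ ($v{\left(a \right)} = 2 - \left(93 - 88\right) = 2 - 5 = -3$)
$\frac{v{\left(4 \left(1 + 2\right) \right)} - 36935}{-47708 + 14923} = \frac{-3 - 36935}{-47708 + 14923} = - \frac{36938}{-32785} = \left(-36938\right) \left(- \frac{1}{32785}\right) = \frac{36938}{32785}$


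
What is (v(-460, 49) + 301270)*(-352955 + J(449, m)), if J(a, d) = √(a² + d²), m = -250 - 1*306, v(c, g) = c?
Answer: -106172393550 + 300810*√510737 ≈ -1.0596e+11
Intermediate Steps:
m = -556 (m = -250 - 306 = -556)
(v(-460, 49) + 301270)*(-352955 + J(449, m)) = (-460 + 301270)*(-352955 + √(449² + (-556)²)) = 300810*(-352955 + √(201601 + 309136)) = 300810*(-352955 + √510737) = -106172393550 + 300810*√510737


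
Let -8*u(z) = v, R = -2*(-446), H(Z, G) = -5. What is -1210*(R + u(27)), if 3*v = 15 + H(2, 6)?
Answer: -6472895/6 ≈ -1.0788e+6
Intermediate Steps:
R = 892
v = 10/3 (v = (15 - 5)/3 = (1/3)*10 = 10/3 ≈ 3.3333)
u(z) = -5/12 (u(z) = -1/8*10/3 = -5/12)
-1210*(R + u(27)) = -1210*(892 - 5/12) = -1210*10699/12 = -6472895/6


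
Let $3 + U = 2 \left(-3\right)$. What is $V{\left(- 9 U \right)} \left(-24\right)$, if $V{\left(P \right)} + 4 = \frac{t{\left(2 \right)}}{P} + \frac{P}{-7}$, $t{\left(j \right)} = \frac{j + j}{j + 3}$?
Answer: $\frac{352936}{945} \approx 373.48$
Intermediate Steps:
$t{\left(j \right)} = \frac{2 j}{3 + j}$
$U = -9$ ($U = -3 + 2 \left(-3\right) = -3 - 6 = -9$)
$V{\left(P \right)} = -4 - \frac{P}{7} + \frac{4}{5 P}$ ($V{\left(P \right)} = -4 + \left(\frac{2 \cdot 2 \frac{1}{3 + 2}}{P} + \frac{P}{-7}\right) = -4 + \left(\frac{2 \cdot 2 \cdot \frac{1}{5}}{P} + P \left(- \frac{1}{7}\right)\right) = -4 - \left(\frac{P}{7} - \frac{2 \cdot 2 \cdot \frac{1}{5}}{P}\right) = -4 - \left(- \frac{4}{5 P} + \frac{P}{7}\right) = -4 - \frac{P}{7} + \frac{4}{5 P}$)
$V{\left(- 9 U \right)} \left(-24\right) = \left(-4 - \frac{\left(-9\right) \left(-9\right)}{7} + \frac{4}{5 \left(\left(-9\right) \left(-9\right)\right)}\right) \left(-24\right) = \left(-4 - \frac{81}{7} + \frac{4}{5 \cdot 81}\right) \left(-24\right) = \left(-4 - \frac{81}{7} + \frac{4}{5} \cdot \frac{1}{81}\right) \left(-24\right) = \left(-4 - \frac{81}{7} + \frac{4}{405}\right) \left(-24\right) = \left(- \frac{44117}{2835}\right) \left(-24\right) = \frac{352936}{945}$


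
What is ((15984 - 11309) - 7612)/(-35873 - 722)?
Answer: 2937/36595 ≈ 0.080257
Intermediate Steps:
((15984 - 11309) - 7612)/(-35873 - 722) = (4675 - 7612)/(-36595) = -2937*(-1/36595) = 2937/36595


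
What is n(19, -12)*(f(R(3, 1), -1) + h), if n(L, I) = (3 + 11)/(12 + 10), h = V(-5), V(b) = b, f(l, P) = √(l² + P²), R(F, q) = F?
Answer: -35/11 + 7*√10/11 ≈ -1.1695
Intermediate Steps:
f(l, P) = √(P² + l²)
h = -5
n(L, I) = 7/11 (n(L, I) = 14/22 = 14*(1/22) = 7/11)
n(19, -12)*(f(R(3, 1), -1) + h) = 7*(√((-1)² + 3²) - 5)/11 = 7*(√(1 + 9) - 5)/11 = 7*(√10 - 5)/11 = 7*(-5 + √10)/11 = -35/11 + 7*√10/11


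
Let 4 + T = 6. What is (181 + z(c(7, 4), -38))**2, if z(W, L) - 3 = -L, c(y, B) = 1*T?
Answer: 49284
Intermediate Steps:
T = 2 (T = -4 + 6 = 2)
c(y, B) = 2 (c(y, B) = 1*2 = 2)
z(W, L) = 3 - L
(181 + z(c(7, 4), -38))**2 = (181 + (3 - 1*(-38)))**2 = (181 + (3 + 38))**2 = (181 + 41)**2 = 222**2 = 49284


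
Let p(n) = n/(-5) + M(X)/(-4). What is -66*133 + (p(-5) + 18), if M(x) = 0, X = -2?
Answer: -8759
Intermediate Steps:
p(n) = -n/5 (p(n) = n/(-5) + 0/(-4) = n*(-⅕) + 0*(-¼) = -n/5 + 0 = -n/5)
-66*133 + (p(-5) + 18) = -66*133 + (-⅕*(-5) + 18) = -8778 + (1 + 18) = -8778 + 19 = -8759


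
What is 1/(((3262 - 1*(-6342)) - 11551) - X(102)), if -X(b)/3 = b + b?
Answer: -1/1335 ≈ -0.00074906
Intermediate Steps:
X(b) = -6*b (X(b) = -3*(b + b) = -6*b)
1/(((3262 - 1*(-6342)) - 11551) - X(102)) = 1/(((3262 - 1*(-6342)) - 11551) - (-6)*102) = 1/(((3262 + 6342) - 11551) - 1*(-612)) = 1/((9604 - 11551) + 612) = 1/(-1947 + 612) = 1/(-1335) = -1/1335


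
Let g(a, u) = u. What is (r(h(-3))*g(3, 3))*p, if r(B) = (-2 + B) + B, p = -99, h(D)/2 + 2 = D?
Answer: 6534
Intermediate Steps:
h(D) = -4 + 2*D
r(B) = -2 + 2*B
(r(h(-3))*g(3, 3))*p = ((-2 + 2*(-4 + 2*(-3)))*3)*(-99) = ((-2 + 2*(-4 - 6))*3)*(-99) = ((-2 + 2*(-10))*3)*(-99) = ((-2 - 20)*3)*(-99) = -22*3*(-99) = -66*(-99) = 6534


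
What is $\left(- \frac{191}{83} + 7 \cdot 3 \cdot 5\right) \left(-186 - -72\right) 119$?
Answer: $- \frac{115636584}{83} \approx -1.3932 \cdot 10^{6}$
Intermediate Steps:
$\left(- \frac{191}{83} + 7 \cdot 3 \cdot 5\right) \left(-186 - -72\right) 119 = \left(\left(-191\right) \frac{1}{83} + 21 \cdot 5\right) \left(-186 + 72\right) 119 = \left(- \frac{191}{83} + 105\right) \left(-114\right) 119 = \frac{8524}{83} \left(-114\right) 119 = \left(- \frac{971736}{83}\right) 119 = - \frac{115636584}{83}$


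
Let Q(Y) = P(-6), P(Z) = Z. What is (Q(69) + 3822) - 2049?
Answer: 1767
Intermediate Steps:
Q(Y) = -6
(Q(69) + 3822) - 2049 = (-6 + 3822) - 2049 = 3816 - 2049 = 1767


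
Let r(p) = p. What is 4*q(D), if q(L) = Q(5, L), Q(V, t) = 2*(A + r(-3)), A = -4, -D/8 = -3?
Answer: -56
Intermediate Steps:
D = 24 (D = -8*(-3) = 24)
Q(V, t) = -14 (Q(V, t) = 2*(-4 - 3) = 2*(-7) = -14)
q(L) = -14
4*q(D) = 4*(-14) = -56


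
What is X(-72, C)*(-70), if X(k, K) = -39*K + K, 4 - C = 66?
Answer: -164920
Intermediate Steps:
C = -62 (C = 4 - 1*66 = 4 - 66 = -62)
X(k, K) = -38*K
X(-72, C)*(-70) = -38*(-62)*(-70) = 2356*(-70) = -164920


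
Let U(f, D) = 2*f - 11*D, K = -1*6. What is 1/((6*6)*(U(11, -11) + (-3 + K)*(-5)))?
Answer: 1/6768 ≈ 0.00014775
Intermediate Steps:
K = -6
U(f, D) = -11*D + 2*f
1/((6*6)*(U(11, -11) + (-3 + K)*(-5))) = 1/((6*6)*((-11*(-11) + 2*11) + (-3 - 6)*(-5))) = 1/(36*((121 + 22) - 9*(-5))) = 1/(36*(143 + 45)) = 1/(36*188) = 1/6768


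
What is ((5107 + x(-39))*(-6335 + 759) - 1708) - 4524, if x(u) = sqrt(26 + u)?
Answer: -28482864 - 5576*I*sqrt(13) ≈ -2.8483e+7 - 20105.0*I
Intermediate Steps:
((5107 + x(-39))*(-6335 + 759) - 1708) - 4524 = ((5107 + sqrt(26 - 39))*(-6335 + 759) - 1708) - 4524 = ((5107 + sqrt(-13))*(-5576) - 1708) - 4524 = ((5107 + I*sqrt(13))*(-5576) - 1708) - 4524 = ((-28476632 - 5576*I*sqrt(13)) - 1708) - 4524 = (-28478340 - 5576*I*sqrt(13)) - 4524 = -28482864 - 5576*I*sqrt(13)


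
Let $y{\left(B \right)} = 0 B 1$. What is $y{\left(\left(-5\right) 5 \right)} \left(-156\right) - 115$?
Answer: $-115$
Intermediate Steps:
$y{\left(B \right)} = 0$ ($y{\left(B \right)} = 0 \cdot 1 = 0$)
$y{\left(\left(-5\right) 5 \right)} \left(-156\right) - 115 = 0 \left(-156\right) - 115 = 0 - 115 = -115$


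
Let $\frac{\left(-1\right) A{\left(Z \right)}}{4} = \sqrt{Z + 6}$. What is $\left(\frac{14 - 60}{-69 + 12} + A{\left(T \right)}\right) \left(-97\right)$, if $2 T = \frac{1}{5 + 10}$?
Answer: $- \frac{4462}{57} + \frac{194 \sqrt{5430}}{15} \approx 874.76$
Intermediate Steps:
$T = \frac{1}{30}$ ($T = \frac{1}{2 \left(5 + 10\right)} = \frac{1}{2 \cdot 15} = \frac{1}{2} \cdot \frac{1}{15} = \frac{1}{30} \approx 0.033333$)
$A{\left(Z \right)} = - 4 \sqrt{6 + Z}$ ($A{\left(Z \right)} = - 4 \sqrt{Z + 6} = - 4 \sqrt{6 + Z}$)
$\left(\frac{14 - 60}{-69 + 12} + A{\left(T \right)}\right) \left(-97\right) = \left(\frac{14 - 60}{-69 + 12} - 4 \sqrt{6 + \frac{1}{30}}\right) \left(-97\right) = \left(- \frac{46}{-57} - 4 \sqrt{\frac{181}{30}}\right) \left(-97\right) = \left(\left(-46\right) \left(- \frac{1}{57}\right) - 4 \frac{\sqrt{5430}}{30}\right) \left(-97\right) = \left(\frac{46}{57} - \frac{2 \sqrt{5430}}{15}\right) \left(-97\right) = - \frac{4462}{57} + \frac{194 \sqrt{5430}}{15}$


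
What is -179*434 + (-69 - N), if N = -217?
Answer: -77538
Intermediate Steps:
-179*434 + (-69 - N) = -179*434 + (-69 - 1*(-217)) = -77686 + (-69 + 217) = -77686 + 148 = -77538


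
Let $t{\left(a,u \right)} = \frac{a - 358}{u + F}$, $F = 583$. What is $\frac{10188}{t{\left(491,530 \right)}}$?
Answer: $\frac{1619892}{19} \approx 85258.0$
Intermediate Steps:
$t{\left(a,u \right)} = \frac{-358 + a}{583 + u}$ ($t{\left(a,u \right)} = \frac{a - 358}{u + 583} = \frac{-358 + a}{583 + u}$)
$\frac{10188}{t{\left(491,530 \right)}} = \frac{10188}{\frac{1}{583 + 530} \left(-358 + 491\right)} = \frac{10188}{\frac{1}{1113} \cdot 133} = \frac{10188}{\frac{19}{159}} = 10188 \cdot \frac{159}{19} = \frac{1619892}{19}$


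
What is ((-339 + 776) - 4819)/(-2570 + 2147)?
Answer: 4382/423 ≈ 10.359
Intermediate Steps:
((-339 + 776) - 4819)/(-2570 + 2147) = (437 - 4819)/(-423) = -4382*(-1/423) = 4382/423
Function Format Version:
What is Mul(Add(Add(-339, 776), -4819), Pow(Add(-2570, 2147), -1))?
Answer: Rational(4382, 423) ≈ 10.359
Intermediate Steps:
Mul(Add(Add(-339, 776), -4819), Pow(Add(-2570, 2147), -1)) = Mul(Add(437, -4819), Pow(-423, -1)) = Mul(-4382, Rational(-1, 423)) = Rational(4382, 423)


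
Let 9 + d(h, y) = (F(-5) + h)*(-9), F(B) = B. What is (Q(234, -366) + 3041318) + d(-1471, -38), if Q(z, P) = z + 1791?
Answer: 3056618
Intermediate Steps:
Q(z, P) = 1791 + z
d(h, y) = 36 - 9*h (d(h, y) = -9 + (-5 + h)*(-9) = -9 + (45 - 9*h) = 36 - 9*h)
(Q(234, -366) + 3041318) + d(-1471, -38) = ((1791 + 234) + 3041318) + (36 - 9*(-1471)) = (2025 + 3041318) + (36 + 13239) = 3043343 + 13275 = 3056618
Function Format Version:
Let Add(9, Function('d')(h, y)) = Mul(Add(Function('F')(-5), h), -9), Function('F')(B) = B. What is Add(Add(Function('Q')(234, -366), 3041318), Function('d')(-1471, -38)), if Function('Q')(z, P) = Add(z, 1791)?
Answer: 3056618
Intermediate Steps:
Function('Q')(z, P) = Add(1791, z)
Function('d')(h, y) = Add(36, Mul(-9, h)) (Function('d')(h, y) = Add(-9, Mul(Add(-5, h), -9)) = Add(-9, Add(45, Mul(-9, h))) = Add(36, Mul(-9, h)))
Add(Add(Function('Q')(234, -366), 3041318), Function('d')(-1471, -38)) = Add(Add(Add(1791, 234), 3041318), Add(36, Mul(-9, -1471))) = Add(Add(2025, 3041318), Add(36, 13239)) = Add(3043343, 13275) = 3056618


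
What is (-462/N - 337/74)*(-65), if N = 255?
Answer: 520533/1258 ≈ 413.78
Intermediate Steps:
(-462/N - 337/74)*(-65) = (-462/255 - 337/74)*(-65) = (-462*1/255 - 337*1/74)*(-65) = (-154/85 - 337/74)*(-65) = -40041/6290*(-65) = 520533/1258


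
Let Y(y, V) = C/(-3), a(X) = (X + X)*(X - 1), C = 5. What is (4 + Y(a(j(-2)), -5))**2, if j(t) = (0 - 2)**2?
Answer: 49/9 ≈ 5.4444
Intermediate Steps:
j(t) = 4 (j(t) = (-2)**2 = 4)
a(X) = 2*X*(-1 + X) (a(X) = (2*X)*(-1 + X) = 2*X*(-1 + X))
Y(y, V) = -5/3 (Y(y, V) = 5/(-3) = 5*(-1/3) = -5/3)
(4 + Y(a(j(-2)), -5))**2 = (4 - 5/3)**2 = (7/3)**2 = 49/9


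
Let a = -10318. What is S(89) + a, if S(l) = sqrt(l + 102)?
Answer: -10318 + sqrt(191) ≈ -10304.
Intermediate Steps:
S(l) = sqrt(102 + l)
S(89) + a = sqrt(102 + 89) - 10318 = sqrt(191) - 10318 = -10318 + sqrt(191)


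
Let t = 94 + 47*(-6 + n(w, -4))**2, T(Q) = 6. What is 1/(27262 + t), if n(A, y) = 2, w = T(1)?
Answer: 1/28108 ≈ 3.5577e-5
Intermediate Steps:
w = 6
t = 846 (t = 94 + 47*(-6 + 2)**2 = 94 + 47*(-4)**2 = 94 + 47*16 = 94 + 752 = 846)
1/(27262 + t) = 1/(27262 + 846) = 1/28108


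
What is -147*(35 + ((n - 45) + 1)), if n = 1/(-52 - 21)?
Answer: 96726/73 ≈ 1325.0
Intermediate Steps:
n = -1/73 (n = 1/(-73) = -1/73 ≈ -0.013699)
-147*(35 + ((n - 45) + 1)) = -147*(35 + ((-1/73 - 45) + 1)) = -147*(35 + (-3286/73 + 1)) = -147*(35 - 3213/73) = -147*(-658/73) = 96726/73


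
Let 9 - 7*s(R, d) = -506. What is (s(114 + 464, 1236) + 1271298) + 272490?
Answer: 10807031/7 ≈ 1.5439e+6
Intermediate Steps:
s(R, d) = 515/7 (s(R, d) = 9/7 - ⅐*(-506) = 9/7 + 506/7 = 515/7)
(s(114 + 464, 1236) + 1271298) + 272490 = (515/7 + 1271298) + 272490 = 8899601/7 + 272490 = 10807031/7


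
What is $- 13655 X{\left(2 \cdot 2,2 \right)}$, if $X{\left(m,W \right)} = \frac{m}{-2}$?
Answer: $27310$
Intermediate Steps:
$X{\left(m,W \right)} = - \frac{m}{2}$ ($X{\left(m,W \right)} = m \left(- \frac{1}{2}\right) = - \frac{m}{2}$)
$- 13655 X{\left(2 \cdot 2,2 \right)} = - 13655 \left(- \frac{2 \cdot 2}{2}\right) = - 13655 \left(\left(- \frac{1}{2}\right) 4\right) = \left(-13655\right) \left(-2\right) = 27310$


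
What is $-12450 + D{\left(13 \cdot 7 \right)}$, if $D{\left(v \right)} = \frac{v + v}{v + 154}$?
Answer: $- \frac{435724}{35} \approx -12449.0$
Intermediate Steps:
$D{\left(v \right)} = \frac{2 v}{154 + v}$
$-12450 + D{\left(13 \cdot 7 \right)} = -12450 + \frac{2 \cdot 13 \cdot 7}{154 + 13 \cdot 7} = -12450 + 2 \cdot 91 \frac{1}{154 + 91} = -12450 + 2 \cdot 91 \cdot \frac{1}{245} = -12450 + \frac{26}{35} = - \frac{435724}{35}$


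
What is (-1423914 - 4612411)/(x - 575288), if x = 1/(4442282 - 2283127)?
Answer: 13033361305375/1242135961639 ≈ 10.493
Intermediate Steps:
x = 1/2159155 ≈ 4.6314e-7
(-1423914 - 4612411)/(x - 575288) = (-1423914 - 4612411)/(1/2159155 - 575288) = -6036325/(-1242135961639/2159155) = -6036325*(-2159155/1242135961639) = 13033361305375/1242135961639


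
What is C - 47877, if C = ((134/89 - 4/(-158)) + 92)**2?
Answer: -1934338824341/49434961 ≈ -39129.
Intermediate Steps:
C = 432458803456/49434961 (C = ((134*(1/89) - 4*(-1/158)) + 92)**2 = ((134/89 + 2/79) + 92)**2 = (10764/7031 + 92)**2 = (657616/7031)**2 = 432458803456/49434961 ≈ 8748.0)
C - 47877 = 432458803456/49434961 - 47877 = -1934338824341/49434961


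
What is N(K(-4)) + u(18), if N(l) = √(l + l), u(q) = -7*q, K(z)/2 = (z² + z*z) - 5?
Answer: -126 + 6*√3 ≈ -115.61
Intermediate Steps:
K(z) = -10 + 4*z² (K(z) = 2*((z² + z*z) - 5) = 2*((z² + z²) - 5) = 2*(2*z² - 5) = 2*(-5 + 2*z²) = -10 + 4*z²)
N(l) = √2*√l (N(l) = √(2*l) = √2*√l)
N(K(-4)) + u(18) = √2*√(-10 + 4*(-4)²) - 7*18 = √2*√(-10 + 4*16) - 126 = √2*√(-10 + 64) - 126 = √2*√54 - 126 = √2*(3*√6) - 126 = 6*√3 - 126 = -126 + 6*√3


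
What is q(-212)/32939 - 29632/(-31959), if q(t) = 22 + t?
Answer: 969976238/1052697501 ≈ 0.92142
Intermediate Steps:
q(-212)/32939 - 29632/(-31959) = (22 - 212)/32939 - 29632/(-31959) = -190*1/32939 - 29632*(-1/31959) = -190/32939 + 29632/31959 = 969976238/1052697501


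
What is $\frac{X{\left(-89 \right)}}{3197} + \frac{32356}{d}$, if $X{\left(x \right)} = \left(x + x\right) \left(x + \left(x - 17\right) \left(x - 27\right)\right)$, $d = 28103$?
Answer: $- \frac{60960049006}{89845291} \approx -678.5$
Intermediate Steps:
$X{\left(x \right)} = 2 x \left(x + \left(-27 + x\right) \left(-17 + x\right)\right)$ ($X{\left(x \right)} = 2 x \left(x + \left(-17 + x\right) \left(-27 + x\right)\right) = 2 x \left(x + \left(-27 + x\right) \left(-17 + x\right)\right)$)
$\frac{X{\left(-89 \right)}}{3197} + \frac{32356}{d} = \frac{2 \left(-89\right) \left(459 + \left(-89\right)^{2} - -3827\right)}{3197} + \frac{32356}{28103} = 2 \left(-89\right) \left(459 + 7921 + 3827\right) \frac{1}{3197} + 32356 \cdot \frac{1}{28103} = 2 \left(-89\right) 12207 \cdot \frac{1}{3197} + \frac{32356}{28103} = \left(-2172846\right) \frac{1}{3197} + \frac{32356}{28103} = - \frac{2172846}{3197} + \frac{32356}{28103} = - \frac{60960049006}{89845291}$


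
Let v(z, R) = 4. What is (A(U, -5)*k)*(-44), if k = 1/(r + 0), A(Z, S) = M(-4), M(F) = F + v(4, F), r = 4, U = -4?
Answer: 0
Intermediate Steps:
M(F) = 4 + F (M(F) = F + 4 = 4 + F)
A(Z, S) = 0 (A(Z, S) = 4 - 4 = 0)
k = ¼ (k = 1/(4 + 0) = 1/4 = ¼ ≈ 0.25000)
(A(U, -5)*k)*(-44) = (0*(¼))*(-44) = 0*(-44) = 0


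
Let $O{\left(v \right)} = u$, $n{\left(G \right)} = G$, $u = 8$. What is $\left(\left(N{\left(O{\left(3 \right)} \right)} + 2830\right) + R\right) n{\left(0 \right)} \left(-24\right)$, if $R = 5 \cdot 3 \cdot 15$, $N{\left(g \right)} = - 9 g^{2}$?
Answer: $0$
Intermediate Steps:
$O{\left(v \right)} = 8$
$R = 225$ ($R = 15 \cdot 15 = 225$)
$\left(\left(N{\left(O{\left(3 \right)} \right)} + 2830\right) + R\right) n{\left(0 \right)} \left(-24\right) = \left(\left(- 9 \cdot 8^{2} + 2830\right) + 225\right) 0 \left(-24\right) = \left(\left(\left(-9\right) 64 + 2830\right) + 225\right) 0 = \left(\left(-576 + 2830\right) + 225\right) 0 = \left(2254 + 225\right) 0 = 2479 \cdot 0 = 0$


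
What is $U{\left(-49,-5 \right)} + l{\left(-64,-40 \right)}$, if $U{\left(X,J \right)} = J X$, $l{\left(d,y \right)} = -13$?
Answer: $232$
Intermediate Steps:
$U{\left(-49,-5 \right)} + l{\left(-64,-40 \right)} = \left(-5\right) \left(-49\right) - 13 = 245 - 13 = 232$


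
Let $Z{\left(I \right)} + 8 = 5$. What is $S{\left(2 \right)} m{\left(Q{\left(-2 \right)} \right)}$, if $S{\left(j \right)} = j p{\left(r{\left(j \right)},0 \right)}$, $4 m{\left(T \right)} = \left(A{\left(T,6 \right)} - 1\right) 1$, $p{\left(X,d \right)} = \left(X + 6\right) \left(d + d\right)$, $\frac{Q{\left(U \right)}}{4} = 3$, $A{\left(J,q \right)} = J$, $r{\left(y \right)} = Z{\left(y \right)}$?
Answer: $0$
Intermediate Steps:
$Z{\left(I \right)} = -3$ ($Z{\left(I \right)} = -8 + 5 = -3$)
$r{\left(y \right)} = -3$
$Q{\left(U \right)} = 12$ ($Q{\left(U \right)} = 4 \cdot 3 = 12$)
$p{\left(X,d \right)} = 2 d \left(6 + X\right)$ ($p{\left(X,d \right)} = \left(6 + X\right) 2 d = 2 d \left(6 + X\right)$)
$m{\left(T \right)} = - \frac{1}{4} + \frac{T}{4}$ ($m{\left(T \right)} = \frac{\left(T - 1\right) 1}{4} = \frac{\left(-1 + T\right) 1}{4} = \frac{-1 + T}{4} = - \frac{1}{4} + \frac{T}{4}$)
$S{\left(j \right)} = 0$ ($S{\left(j \right)} = j 2 \cdot 0 \left(6 - 3\right) = j 2 \cdot 0 \cdot 3 = j 0 = 0$)
$S{\left(2 \right)} m{\left(Q{\left(-2 \right)} \right)} = 0 \left(- \frac{1}{4} + \frac{1}{4} \cdot 12\right) = 0 \left(- \frac{1}{4} + 3\right) = 0 \cdot \frac{11}{4} = 0$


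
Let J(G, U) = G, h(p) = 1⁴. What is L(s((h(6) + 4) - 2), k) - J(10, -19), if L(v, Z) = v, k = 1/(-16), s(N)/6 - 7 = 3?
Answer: 50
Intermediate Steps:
h(p) = 1
s(N) = 60 (s(N) = 42 + 6*3 = 42 + 18 = 60)
k = -1/16 ≈ -0.062500
L(s((h(6) + 4) - 2), k) - J(10, -19) = 60 - 1*10 = 60 - 10 = 50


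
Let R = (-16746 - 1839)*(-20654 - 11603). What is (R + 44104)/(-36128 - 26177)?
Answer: -599540449/62305 ≈ -9622.7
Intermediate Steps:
R = 599496345 (R = -18585*(-32257) = 599496345)
(R + 44104)/(-36128 - 26177) = (599496345 + 44104)/(-36128 - 26177) = 599540449/(-62305) = 599540449*(-1/62305) = -599540449/62305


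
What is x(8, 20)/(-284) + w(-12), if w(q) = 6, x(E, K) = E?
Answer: 424/71 ≈ 5.9718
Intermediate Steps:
x(8, 20)/(-284) + w(-12) = 8/(-284) + 6 = -1/284*8 + 6 = -2/71 + 6 = 424/71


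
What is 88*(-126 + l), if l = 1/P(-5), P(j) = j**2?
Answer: -277112/25 ≈ -11084.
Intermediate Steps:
l = 1/25 (l = 1/((-5)**2) = 1/25 ≈ 0.040000)
88*(-126 + l) = 88*(-126 + 1/25) = 88*(-3149/25) = -277112/25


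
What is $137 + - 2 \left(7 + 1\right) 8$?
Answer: $9$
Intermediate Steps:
$137 + - 2 \left(7 + 1\right) 8 = 137 + \left(-2\right) 8 \cdot 8 = 137 - 128 = 9$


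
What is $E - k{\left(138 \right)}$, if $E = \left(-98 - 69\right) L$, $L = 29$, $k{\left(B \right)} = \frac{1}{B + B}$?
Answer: $- \frac{1336669}{276} \approx -4843.0$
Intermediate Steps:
$k{\left(B \right)} = \frac{1}{2 B}$
$E = -4843$ ($E = \left(-98 - 69\right) 29 = \left(-167\right) 29 = -4843$)
$E - k{\left(138 \right)} = -4843 - \frac{1}{2 \cdot 138} = -4843 - \frac{1}{2} \cdot \frac{1}{138} = -4843 - \frac{1}{276} = - \frac{1336669}{276}$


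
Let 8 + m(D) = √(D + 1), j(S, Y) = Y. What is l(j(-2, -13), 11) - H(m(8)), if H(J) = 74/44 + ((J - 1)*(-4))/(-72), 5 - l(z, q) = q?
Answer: -485/66 ≈ -7.3485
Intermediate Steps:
m(D) = -8 + √(1 + D) (m(D) = -8 + √(D + 1) = -8 + √(1 + D))
l(z, q) = 5 - q
H(J) = 161/99 + J/18 (H(J) = 74*(1/44) + ((-1 + J)*(-4))*(-1/72) = 37/22 + (4 - 4*J)*(-1/72) = 37/22 + (-1/18 + J/18) = 161/99 + J/18)
l(j(-2, -13), 11) - H(m(8)) = (5 - 1*11) - (161/99 + (-8 + √(1 + 8))/18) = (5 - 11) - (161/99 + (-8 + √9)/18) = -6 - (161/99 + (-8 + 3)/18) = -6 - (161/99 + (1/18)*(-5)) = -6 - (161/99 - 5/18) = -6 - 1*89/66 = -6 - 89/66 = -485/66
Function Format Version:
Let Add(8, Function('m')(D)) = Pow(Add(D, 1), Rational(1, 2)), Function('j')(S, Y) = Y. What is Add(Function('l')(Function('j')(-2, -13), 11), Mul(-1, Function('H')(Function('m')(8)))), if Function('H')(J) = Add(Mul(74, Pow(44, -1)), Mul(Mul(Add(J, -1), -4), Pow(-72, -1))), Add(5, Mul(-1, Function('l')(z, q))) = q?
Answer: Rational(-485, 66) ≈ -7.3485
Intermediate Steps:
Function('m')(D) = Add(-8, Pow(Add(1, D), Rational(1, 2))) (Function('m')(D) = Add(-8, Pow(Add(D, 1), Rational(1, 2))) = Add(-8, Pow(Add(1, D), Rational(1, 2))))
Function('l')(z, q) = Add(5, Mul(-1, q))
Function('H')(J) = Add(Rational(161, 99), Mul(Rational(1, 18), J)) (Function('H')(J) = Add(Mul(74, Rational(1, 44)), Mul(Mul(Add(-1, J), -4), Rational(-1, 72))) = Add(Rational(37, 22), Mul(Add(4, Mul(-4, J)), Rational(-1, 72))) = Add(Rational(37, 22), Add(Rational(-1, 18), Mul(Rational(1, 18), J))) = Add(Rational(161, 99), Mul(Rational(1, 18), J)))
Add(Function('l')(Function('j')(-2, -13), 11), Mul(-1, Function('H')(Function('m')(8)))) = Add(Add(5, Mul(-1, 11)), Mul(-1, Add(Rational(161, 99), Mul(Rational(1, 18), Add(-8, Pow(Add(1, 8), Rational(1, 2))))))) = Add(Add(5, -11), Mul(-1, Add(Rational(161, 99), Mul(Rational(1, 18), Add(-8, Pow(9, Rational(1, 2))))))) = Add(-6, Mul(-1, Add(Rational(161, 99), Mul(Rational(1, 18), Add(-8, 3))))) = Add(-6, Mul(-1, Add(Rational(161, 99), Mul(Rational(1, 18), -5)))) = Add(-6, Mul(-1, Add(Rational(161, 99), Rational(-5, 18)))) = Add(-6, Mul(-1, Rational(89, 66))) = Add(-6, Rational(-89, 66)) = Rational(-485, 66)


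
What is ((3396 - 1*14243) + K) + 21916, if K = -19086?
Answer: -8017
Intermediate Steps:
((3396 - 1*14243) + K) + 21916 = ((3396 - 1*14243) - 19086) + 21916 = ((3396 - 14243) - 19086) + 21916 = (-10847 - 19086) + 21916 = -29933 + 21916 = -8017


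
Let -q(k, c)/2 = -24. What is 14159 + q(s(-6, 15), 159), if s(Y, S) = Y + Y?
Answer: 14207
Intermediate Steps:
s(Y, S) = 2*Y
q(k, c) = 48 (q(k, c) = -2*(-24) = 48)
14159 + q(s(-6, 15), 159) = 14159 + 48 = 14207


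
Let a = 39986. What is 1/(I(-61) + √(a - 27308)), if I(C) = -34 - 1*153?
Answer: -187/22291 - √12678/22291 ≈ -0.013440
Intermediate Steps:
I(C) = -187 (I(C) = -34 - 153 = -187)
1/(I(-61) + √(a - 27308)) = 1/(-187 + √(39986 - 27308)) = 1/(-187 + √12678)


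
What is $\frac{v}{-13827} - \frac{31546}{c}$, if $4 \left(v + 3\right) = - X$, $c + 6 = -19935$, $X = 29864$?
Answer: $\frac{17731087}{8355279} \approx 2.1221$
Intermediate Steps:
$c = -19941$ ($c = -6 - 19935 = -19941$)
$v = -7469$ ($v = -3 + \frac{\left(-1\right) 29864}{4} = -3 + \frac{1}{4} \left(-29864\right) = -3 - 7466 = -7469$)
$\frac{v}{-13827} - \frac{31546}{c} = - \frac{7469}{-13827} - \frac{31546}{-19941} = \left(-7469\right) \left(- \frac{1}{13827}\right) - - \frac{31546}{19941} = \frac{679}{1257} + \frac{31546}{19941} = \frac{17731087}{8355279}$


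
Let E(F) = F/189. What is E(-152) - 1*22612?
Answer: -4273820/189 ≈ -22613.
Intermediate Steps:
E(F) = F/189 (E(F) = F*(1/189) = F/189)
E(-152) - 1*22612 = (1/189)*(-152) - 1*22612 = -152/189 - 22612 = -4273820/189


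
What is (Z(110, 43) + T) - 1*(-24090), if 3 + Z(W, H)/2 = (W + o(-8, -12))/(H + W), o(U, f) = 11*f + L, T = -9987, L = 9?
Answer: 2156815/153 ≈ 14097.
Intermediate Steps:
o(U, f) = 9 + 11*f (o(U, f) = 11*f + 9 = 9 + 11*f)
Z(W, H) = -6 + 2*(-123 + W)/(H + W) (Z(W, H) = -6 + 2*((W + (9 + 11*(-12)))/(H + W)) = -6 + 2*((W + (9 - 132))/(H + W)) = -6 + 2*((W - 123)/(H + W)) = -6 + 2*((-123 + W)/(H + W)) = -6 + 2*(-123 + W)/(H + W))
(Z(110, 43) + T) - 1*(-24090) = (2*(-123 - 3*43 - 2*110)/(43 + 110) - 9987) - 1*(-24090) = (2*(-123 - 129 - 220)/153 - 9987) + 24090 = (2*(1/153)*(-472) - 9987) + 24090 = (-944/153 - 9987) + 24090 = -1528955/153 + 24090 = 2156815/153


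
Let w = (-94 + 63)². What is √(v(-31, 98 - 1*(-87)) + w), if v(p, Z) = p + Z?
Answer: √1115 ≈ 33.392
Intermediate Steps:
v(p, Z) = Z + p
w = 961 (w = (-31)² = 961)
√(v(-31, 98 - 1*(-87)) + w) = √(((98 - 1*(-87)) - 31) + 961) = √(((98 + 87) - 31) + 961) = √((185 - 31) + 961) = √(154 + 961) = √1115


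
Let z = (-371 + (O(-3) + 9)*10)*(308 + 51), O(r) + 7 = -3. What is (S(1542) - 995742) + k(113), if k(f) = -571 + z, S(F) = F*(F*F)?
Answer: 3665378996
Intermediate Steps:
O(r) = -10 (O(r) = -7 - 3 = -10)
S(F) = F³ (S(F) = F*F² = F³)
z = -136779 (z = (-371 + (-10 + 9)*10)*(308 + 51) = (-371 - 1*10)*359 = (-371 - 10)*359 = -381*359 = -136779)
k(f) = -137350 (k(f) = -571 - 136779 = -137350)
(S(1542) - 995742) + k(113) = (1542³ - 995742) - 137350 = (3666512088 - 995742) - 137350 = 3665516346 - 137350 = 3665378996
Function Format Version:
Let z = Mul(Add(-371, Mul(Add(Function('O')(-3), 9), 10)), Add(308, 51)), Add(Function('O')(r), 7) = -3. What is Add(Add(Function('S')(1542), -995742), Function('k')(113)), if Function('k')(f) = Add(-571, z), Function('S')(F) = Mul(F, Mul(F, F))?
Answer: 3665378996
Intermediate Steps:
Function('O')(r) = -10 (Function('O')(r) = Add(-7, -3) = -10)
Function('S')(F) = Pow(F, 3) (Function('S')(F) = Mul(F, Pow(F, 2)) = Pow(F, 3))
z = -136779 (z = Mul(Add(-371, Mul(Add(-10, 9), 10)), Add(308, 51)) = Mul(Add(-371, Mul(-1, 10)), 359) = Mul(Add(-371, -10), 359) = Mul(-381, 359) = -136779)
Function('k')(f) = -137350 (Function('k')(f) = Add(-571, -136779) = -137350)
Add(Add(Function('S')(1542), -995742), Function('k')(113)) = Add(Add(Pow(1542, 3), -995742), -137350) = Add(Add(3666512088, -995742), -137350) = Add(3665516346, -137350) = 3665378996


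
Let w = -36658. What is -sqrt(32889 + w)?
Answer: -I*sqrt(3769) ≈ -61.392*I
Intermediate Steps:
-sqrt(32889 + w) = -sqrt(32889 - 36658) = -sqrt(-3769) = -I*sqrt(3769)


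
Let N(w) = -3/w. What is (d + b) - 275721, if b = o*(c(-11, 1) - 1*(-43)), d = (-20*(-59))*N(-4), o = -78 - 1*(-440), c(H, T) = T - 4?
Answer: -260356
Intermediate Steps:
c(H, T) = -4 + T
o = 362 (o = -78 + 440 = 362)
d = 885 (d = (-20*(-59))*(-3/(-4)) = 1180*(-3*(-¼)) = 1180*(¾) = 885)
b = 14480 (b = 362*((-4 + 1) - 1*(-43)) = 362*(-3 + 43) = 362*40 = 14480)
(d + b) - 275721 = (885 + 14480) - 275721 = 15365 - 275721 = -260356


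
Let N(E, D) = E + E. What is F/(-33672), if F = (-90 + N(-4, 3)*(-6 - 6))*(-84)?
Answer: 21/1403 ≈ 0.014968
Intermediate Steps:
N(E, D) = 2*E
F = -504 (F = (-90 + (2*(-4))*(-6 - 6))*(-84) = (-90 - 8*(-12))*(-84) = (-90 + 96)*(-84) = 6*(-84) = -504)
F/(-33672) = -504/(-33672) = -504*(-1/33672) = 21/1403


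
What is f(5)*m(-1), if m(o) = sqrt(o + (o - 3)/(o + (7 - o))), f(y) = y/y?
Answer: I*sqrt(77)/7 ≈ 1.2536*I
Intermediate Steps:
f(y) = 1
m(o) = sqrt(-3/7 + 8*o/7) (m(o) = sqrt(o + (-3 + o)/7) = sqrt(o + (-3 + o)*(1/7)) = sqrt(o + (-3/7 + o/7)) = sqrt(-3/7 + 8*o/7))
f(5)*m(-1) = 1*(sqrt(-21 + 56*(-1))/7) = 1*(sqrt(-21 - 56)/7) = 1*(sqrt(-77)/7) = 1*((I*sqrt(77))/7) = 1*(I*sqrt(77)/7) = I*sqrt(77)/7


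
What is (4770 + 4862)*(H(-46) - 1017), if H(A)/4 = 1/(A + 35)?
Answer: -107791712/11 ≈ -9.7992e+6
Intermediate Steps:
H(A) = 4/(35 + A) (H(A) = 4/(A + 35) = 4/(35 + A))
(4770 + 4862)*(H(-46) - 1017) = (4770 + 4862)*(4/(35 - 46) - 1017) = 9632*(4/(-11) - 1017) = 9632*(4*(-1/11) - 1017) = 9632*(-4/11 - 1017) = 9632*(-11191/11) = -107791712/11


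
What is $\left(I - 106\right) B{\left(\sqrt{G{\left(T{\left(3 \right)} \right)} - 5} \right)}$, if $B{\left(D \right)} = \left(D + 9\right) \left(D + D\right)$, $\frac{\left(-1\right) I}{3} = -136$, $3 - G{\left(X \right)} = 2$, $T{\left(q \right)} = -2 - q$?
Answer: $-2416 + 10872 i \approx -2416.0 + 10872.0 i$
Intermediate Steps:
$G{\left(X \right)} = 1$ ($G{\left(X \right)} = 3 - 2 = 1$)
$I = 408$ ($I = \left(-3\right) \left(-136\right) = 408$)
$B{\left(D \right)} = 2 D \left(9 + D\right)$ ($B{\left(D \right)} = \left(9 + D\right) 2 D = 2 D \left(9 + D\right)$)
$\left(I - 106\right) B{\left(\sqrt{G{\left(T{\left(3 \right)} \right)} - 5} \right)} = \left(408 - 106\right) 2 \sqrt{1 - 5} \left(9 + \sqrt{1 - 5}\right) = 302 \cdot 2 \sqrt{-4} \left(9 + \sqrt{-4}\right) = 302 \cdot 2 \cdot 2 i \left(9 + 2 i\right) = 302 \cdot 4 i \left(9 + 2 i\right) = 1208 i \left(9 + 2 i\right)$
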